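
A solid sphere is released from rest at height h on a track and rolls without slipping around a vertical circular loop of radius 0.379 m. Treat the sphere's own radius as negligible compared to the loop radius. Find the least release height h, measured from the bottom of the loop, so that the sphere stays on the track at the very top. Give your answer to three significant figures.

h_min ≈ 1.02 m

For this body I = (2/5)MR², i.e. k = I/(MR²) = 0.4.
At the top, contact is just lost when gravity alone supplies the centripetal force: Mg = Mv_top²/r, i.e. v_top² = gr.
With ω = v/R, the kinetic energy at speed v is ½(1+k)Mv² = (7/10)Mv².
Energy conservation from release (height h) to the top (height 2r): Mgh = Mg(2r) + (7/10)M·gr.
Thus h_min = 2r + (1+k)r/2 = r(2 + 1.4/2) = 0.379 × 2.7 ≈ 1.02 m.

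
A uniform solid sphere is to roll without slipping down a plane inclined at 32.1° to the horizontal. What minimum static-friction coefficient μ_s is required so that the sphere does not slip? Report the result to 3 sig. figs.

μ_min ≈ 0.179

The moment of inertia is (2/5)MR², giving k ≡ I/(MR²) = 0.4.
Newton's second law down the slope: Mg sinθ − f = Ma. The torque equation fR = Iα (with α = a/R) gives f = kMa.
These give a = g sinθ/(1+k) and the required friction f = kMg sinθ/(1+k).
With N = Mg cosθ, the no-slip condition f ≤ μN gives μ_min = f/N = k tanθ/(1+k).
μ_min = 0.4 × tan32.1° / 1.4 ≈ 0.179.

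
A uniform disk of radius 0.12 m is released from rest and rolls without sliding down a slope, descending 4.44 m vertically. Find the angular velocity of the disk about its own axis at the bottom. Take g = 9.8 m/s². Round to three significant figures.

ω ≈ 63.5 rad/s

With I = (1/2)MR², the ratio k = I/(MR²) is 0.5.
Pure rolling means v = ωR; then KE = ½Mv² + ½I(v/R)² = ½(1+k)Mv² = (3/4)Mv².
Energy conservation Mgh = ½(1+k)Mv² gives v = √(2gh/(1+k)) = √(2 × 9.8 × 4.44 / 1.5) = 7.617 m/s.
Then ω = v/R = 7.617 / 0.12 ≈ 63.5 rad/s.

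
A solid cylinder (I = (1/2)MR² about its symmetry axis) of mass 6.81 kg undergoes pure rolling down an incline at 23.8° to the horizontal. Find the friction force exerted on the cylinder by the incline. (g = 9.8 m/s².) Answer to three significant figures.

f ≈ 8.98 N

For this body I = (1/2)MR², i.e. k = I/(MR²) = 0.5.
Along the incline Mg sinθ − f = Ma, and torque about the center fR = Iα = kMR²(a/R) gives f = kMa.
Combining, a = g sinθ/(1+k) and f = kMa = kMg sinθ/(1+k).
f = 0.5 × 6.81 × 9.8 × sin23.8° / 1.5 ≈ 8.98 N.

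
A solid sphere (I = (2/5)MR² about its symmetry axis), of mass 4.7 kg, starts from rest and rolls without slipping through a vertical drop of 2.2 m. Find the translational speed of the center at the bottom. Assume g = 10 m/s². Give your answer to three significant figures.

Here I = (2/5)MR², so the shape factor k = I/(MR²) = 0.4.
Since it rolls without slipping, ω = v/R and KE = ½Mv² + ½Iω² = ½(1+k)Mv² = (7/10)Mv².
Energy conservation: Mgh = (7/10)Mv², so v = √(2gh/(1+k)) = √(2 × 10 × 2.2 / 1.4) ≈ 5.61 m/s.

v ≈ 5.61 m/s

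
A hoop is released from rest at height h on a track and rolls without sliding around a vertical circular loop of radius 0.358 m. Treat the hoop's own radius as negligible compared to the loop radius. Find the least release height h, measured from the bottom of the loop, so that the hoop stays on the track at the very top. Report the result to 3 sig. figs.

Here I = MR², so the shape factor k = I/(MR²) = 1.
At the top of the loop, the minimum-contact condition is Mg = Mv_top²/r, so v_top² = gr.
With ω = v/R, the kinetic energy at speed v is ½(1+k)Mv² = Mv².
Energy conservation from release (height h) to the top (height 2r): Mgh = Mg(2r) + M·gr.
Thus h_min = 2r + (1+k)r/2 = r(2 + 2/2) = 0.358 × 3 ≈ 1.07 m.

h_min ≈ 1.07 m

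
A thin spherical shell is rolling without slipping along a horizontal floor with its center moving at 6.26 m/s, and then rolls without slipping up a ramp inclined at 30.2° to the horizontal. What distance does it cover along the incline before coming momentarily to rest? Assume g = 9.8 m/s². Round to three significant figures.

The moment of inertia is (2/3)MR², giving k ≡ I/(MR²) = 2/3.
Pure rolling means v = ωR; then KE = ½Mv² + ½I(v/R)² = ½(1+k)Mv² = (5/6)Mv².
Setting this equal to Mgh gives the vertical rise h = (1+k)v₀²/(2g) = 1.667×6.26²/(2×9.8) = 3.332 m.
Along the incline, d = h/sinθ = 3.332/sin30.2° ≈ 6.62 m.

d ≈ 6.62 m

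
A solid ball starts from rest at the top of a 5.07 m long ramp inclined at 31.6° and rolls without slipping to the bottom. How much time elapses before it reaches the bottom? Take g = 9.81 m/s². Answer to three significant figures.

For this body I = (2/5)MR², i.e. k = I/(MR²) = 0.4.
Translational: Mg sinθ − f = Ma. Rotational about the CM: fR = Iα = kMRa, so f = kMa.
Hence a = g sinθ/(1+k) = 9.81×sin31.6°/1.4 = 3.672 m/s².
Starting from rest, L = ½at², so t = √(2L/a) = √(2×5.07/3.672) ≈ 1.66 s.

t ≈ 1.66 s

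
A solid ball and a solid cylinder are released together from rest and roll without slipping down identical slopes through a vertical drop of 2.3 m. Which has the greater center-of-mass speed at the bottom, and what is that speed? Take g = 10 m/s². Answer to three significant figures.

For rolling without slipping, Mgh = ½(1+k)Mv² where k = I/(MR²), so v = √(2gh/(1+k)).
Solid ball: k = 0.4, giving v = √(2×10×2.3/1.4) = 5.732 m/s.
Solid cylinder: k = 0.5, giving v = √(2×10×2.3/1.5) = 5.538 m/s.
The smaller k wins: the solid ball, at ≈ 5.73 m/s.

the solid ball, at v ≈ 5.73 m/s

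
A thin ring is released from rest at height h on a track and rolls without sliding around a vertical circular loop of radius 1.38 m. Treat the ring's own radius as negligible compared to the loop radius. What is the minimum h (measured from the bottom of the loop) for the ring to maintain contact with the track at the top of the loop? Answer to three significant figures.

With I = MR², the ratio k = I/(MR²) is 1.
At the top, contact is just lost when gravity alone supplies the centripetal force: Mg = Mv_top²/r, i.e. v_top² = gr.
With ω = v/R, the kinetic energy at speed v is ½(1+k)Mv² = Mv².
Energy conservation from release (height h) to the top (height 2r): Mgh = Mg(2r) + M·gr.
Thus h_min = 2r + (1+k)r/2 = r(2 + 2/2) = 1.38 × 3 ≈ 4.14 m.

h_min ≈ 4.14 m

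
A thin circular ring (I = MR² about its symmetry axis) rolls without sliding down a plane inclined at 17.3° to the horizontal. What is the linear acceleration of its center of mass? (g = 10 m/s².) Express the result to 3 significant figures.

Here I = MR², so the shape factor k = I/(MR²) = 1.
Newton's second law down the slope: Mg sinθ − f = Ma. The torque equation fR = Iα (with α = a/R) gives f = kMa.
Eliminating f: Mg sinθ = (1+k)Ma, so a = g sinθ/(1+k) = 10 × sin17.3° / 2 ≈ 1.49 m/s².

a ≈ 1.49 m/s²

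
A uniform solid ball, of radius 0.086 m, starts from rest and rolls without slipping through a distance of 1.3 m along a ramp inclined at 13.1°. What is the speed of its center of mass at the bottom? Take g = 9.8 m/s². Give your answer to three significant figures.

With I = (2/5)MR², the ratio k = I/(MR²) is 0.4.
Rolling without slipping gives ω = v/R, so the total kinetic energy is ½Mv² + ½Iω² = ½(1+k)Mv² = (7/10)Mv².
The vertical drop is h = L sinθ = 1.3 × sin13.1° = 0.2946 m.
Energy conservation: Mgh = (7/10)Mv², so v = √(2gh/(1+k)) = √(2 × 9.8 × 0.2946 / 1.4) ≈ 2.03 m/s.

v ≈ 2.03 m/s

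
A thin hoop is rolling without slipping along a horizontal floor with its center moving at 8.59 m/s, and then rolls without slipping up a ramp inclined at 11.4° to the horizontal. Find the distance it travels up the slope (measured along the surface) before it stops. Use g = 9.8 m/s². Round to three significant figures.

d ≈ 38.1 m

The moment of inertia is MR², giving k ≡ I/(MR²) = 1.
Pure rolling means v = ωR; then KE = ½Mv² + ½I(v/R)² = ½(1+k)Mv² = Mv².
Setting this equal to Mgh gives the vertical rise h = (1+k)v₀²/(2g) = 2×8.59²/(2×9.8) = 7.529 m.
Along the incline, d = h/sinθ = 7.529/sin11.4° ≈ 38.1 m.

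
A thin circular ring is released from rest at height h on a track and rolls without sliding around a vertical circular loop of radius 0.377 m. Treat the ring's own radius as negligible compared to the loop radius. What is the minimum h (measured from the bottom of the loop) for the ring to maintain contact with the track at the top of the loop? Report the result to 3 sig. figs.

For this body I = MR², i.e. k = I/(MR²) = 1.
At the top, contact is just lost when gravity alone supplies the centripetal force: Mg = Mv_top²/r, i.e. v_top² = gr.
With ω = v/R, the kinetic energy at speed v is ½(1+k)Mv² = Mv².
Energy conservation from release (height h) to the top (height 2r): Mgh = Mg(2r) + M·gr.
Thus h_min = 2r + (1+k)r/2 = r(2 + 2/2) = 0.377 × 3 ≈ 1.13 m.

h_min ≈ 1.13 m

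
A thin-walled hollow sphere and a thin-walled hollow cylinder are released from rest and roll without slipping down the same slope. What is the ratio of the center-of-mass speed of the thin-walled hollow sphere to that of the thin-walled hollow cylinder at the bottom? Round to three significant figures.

Each satisfies Mgh = ½(1+k)Mv² with k = I/(MR²), so v ∝ 1/√(1+k).
For the thin-walled hollow sphere k = 2/3; for the thin-walled hollow cylinder k = 1.
v₁/v₂ = √((1+k₂)/(1+k₁)) = √(2/1.667) ≈ 1.10.

v_ratio ≈ 1.10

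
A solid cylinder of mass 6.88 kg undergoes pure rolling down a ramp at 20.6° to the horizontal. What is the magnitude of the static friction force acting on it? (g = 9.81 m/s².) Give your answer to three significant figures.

The moment of inertia is (1/2)MR², giving k ≡ I/(MR²) = 0.5.
Newton's second law down the slope: Mg sinθ − f = Ma. The torque equation fR = Iα (with α = a/R) gives f = kMa.
Combining, a = g sinθ/(1+k) and f = kMa = kMg sinθ/(1+k).
f = 0.5 × 6.88 × 9.81 × sin20.6° / 1.5 ≈ 7.92 N.

f ≈ 7.92 N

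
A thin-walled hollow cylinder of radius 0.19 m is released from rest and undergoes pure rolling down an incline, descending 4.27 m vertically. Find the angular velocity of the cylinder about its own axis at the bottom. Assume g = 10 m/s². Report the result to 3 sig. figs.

The moment of inertia is MR², giving k ≡ I/(MR²) = 1.
Since it rolls without slipping, ω = v/R and KE = ½Mv² + ½Iω² = ½(1+k)Mv² = Mv².
Energy conservation Mgh = ½(1+k)Mv² gives v = √(2gh/(1+k)) = √(2 × 10 × 4.27 / 2) = 6.535 m/s.
Then ω = v/R = 6.535 / 0.19 ≈ 34.4 rad/s.

ω ≈ 34.4 rad/s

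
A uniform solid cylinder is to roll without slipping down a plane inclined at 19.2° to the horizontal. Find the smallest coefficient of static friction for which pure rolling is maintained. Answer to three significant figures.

μ_min ≈ 0.116

For this body I = (1/2)MR², i.e. k = I/(MR²) = 0.5.
Newton's second law down the slope: Mg sinθ − f = Ma. The torque equation fR = Iα (with α = a/R) gives f = kMa.
These give a = g sinθ/(1+k) and the required friction f = kMg sinθ/(1+k).
With N = Mg cosθ, the no-slip condition f ≤ μN gives μ_min = f/N = k tanθ/(1+k).
μ_min = 0.5 × tan19.2° / 1.5 ≈ 0.116.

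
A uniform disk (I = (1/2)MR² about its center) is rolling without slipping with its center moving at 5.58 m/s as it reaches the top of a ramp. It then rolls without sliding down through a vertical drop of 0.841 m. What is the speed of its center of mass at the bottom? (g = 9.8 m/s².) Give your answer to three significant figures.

The moment of inertia is (1/2)MR², giving k ≡ I/(MR²) = 0.5.
Pure rolling means v = ωR; then KE = ½Mv² + ½I(v/R)² = ½(1+k)Mv² = (3/4)Mv².
Energy conservation: (3/4)Mv₀² + Mgh = (3/4)Mv², so v² = v₀² + 2gh/(1+k).
v = √(5.58² + 2×9.8×0.841/1.5) = √42.13 ≈ 6.49 m/s.

v ≈ 6.49 m/s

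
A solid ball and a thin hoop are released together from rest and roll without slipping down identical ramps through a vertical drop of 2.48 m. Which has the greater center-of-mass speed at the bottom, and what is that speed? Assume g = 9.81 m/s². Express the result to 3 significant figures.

For rolling without slipping, Mgh = ½(1+k)Mv² where k = I/(MR²), so v = √(2gh/(1+k)).
Solid ball: k = 0.4, giving v = √(2×9.81×2.48/1.4) = 5.895 m/s.
Thin hoop: k = 1, giving v = √(2×9.81×2.48/2) = 4.932 m/s.
The smaller k wins: the solid ball, at ≈ 5.90 m/s.

the solid ball, at v ≈ 5.90 m/s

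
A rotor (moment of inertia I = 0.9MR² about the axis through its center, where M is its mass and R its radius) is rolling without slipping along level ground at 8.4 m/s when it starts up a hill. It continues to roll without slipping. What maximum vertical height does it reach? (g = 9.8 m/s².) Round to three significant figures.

h ≈ 6.84 m

Here I = 0.9MR², so the shape factor k = I/(MR²) = 0.9.
The rolling condition ω = v/R makes the rotational term ½I(v/R)² = ½kMv², so KE_total = ½(1+k)Mv² = (19/20)Mv².
At the top the kinetic energy is zero, so (19/20)Mv₀² = Mgh.
Thus h = (1+k)v₀²/(2g) = 1.9 × 8.4² / (2 × 9.8) ≈ 6.84 m.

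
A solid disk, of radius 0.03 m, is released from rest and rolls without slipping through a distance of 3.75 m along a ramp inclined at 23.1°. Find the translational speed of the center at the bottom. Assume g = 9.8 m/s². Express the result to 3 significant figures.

The moment of inertia is (1/2)MR², giving k ≡ I/(MR²) = 0.5.
Rolling without slipping gives ω = v/R, so the total kinetic energy is ½Mv² + ½Iω² = ½(1+k)Mv² = (3/4)Mv².
The vertical drop is h = L sinθ = 3.75 × sin23.1° = 1.471 m.
Energy conservation: Mgh = (3/4)Mv², so v = √(2gh/(1+k)) = √(2 × 9.8 × 1.471 / 1.5) ≈ 4.38 m/s.

v ≈ 4.38 m/s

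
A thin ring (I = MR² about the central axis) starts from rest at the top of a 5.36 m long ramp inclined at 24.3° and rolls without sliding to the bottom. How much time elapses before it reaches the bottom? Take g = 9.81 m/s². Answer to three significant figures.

With I = MR², the ratio k = I/(MR²) is 1.
Newton's second law down the slope: Mg sinθ − f = Ma. The torque equation fR = Iα (with α = a/R) gives f = kMa.
Hence a = g sinθ/(1+k) = 9.81×sin24.3°/2 = 2.018 m/s².
With constant a from rest, t = √(2L/a) = √(2·5.36/2.018) ≈ 2.30 s.

t ≈ 2.30 s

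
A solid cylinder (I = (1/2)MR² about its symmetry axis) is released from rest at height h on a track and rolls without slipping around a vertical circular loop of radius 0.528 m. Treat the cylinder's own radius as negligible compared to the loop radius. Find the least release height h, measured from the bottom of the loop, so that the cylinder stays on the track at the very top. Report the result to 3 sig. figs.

h_min ≈ 1.45 m

Here I = (1/2)MR², so the shape factor k = I/(MR²) = 0.5.
At the top of the loop, the minimum-contact condition is Mg = Mv_top²/r, so v_top² = gr.
With ω = v/R, the kinetic energy at speed v is ½(1+k)Mv² = (3/4)Mv².
Energy conservation from release (height h) to the top (height 2r): Mgh = Mg(2r) + (3/4)M·gr.
Thus h_min = 2r + (1+k)r/2 = r(2 + 1.5/2) = 0.528 × 2.75 ≈ 1.45 m.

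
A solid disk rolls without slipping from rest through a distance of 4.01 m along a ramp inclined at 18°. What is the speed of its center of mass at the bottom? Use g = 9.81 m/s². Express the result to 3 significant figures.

With I = (1/2)MR², the ratio k = I/(MR²) is 0.5.
The rolling condition ω = v/R makes the rotational term ½I(v/R)² = ½kMv², so KE_total = ½(1+k)Mv² = (3/4)Mv².
The vertical drop is h = L sinθ = 4.01 × sin18° = 1.239 m.
Setting Mgh = (3/4)Mv² gives v = √(2gh/(1+k)) = √(2·9.81·1.239/1.5) ≈ 4.03 m/s.

v ≈ 4.03 m/s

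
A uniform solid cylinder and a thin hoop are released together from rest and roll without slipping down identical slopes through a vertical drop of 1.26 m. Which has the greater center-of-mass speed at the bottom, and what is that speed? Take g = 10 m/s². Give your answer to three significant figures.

For rolling without slipping, Mgh = ½(1+k)Mv² where k = I/(MR²), so v = √(2gh/(1+k)).
Uniform solid cylinder: k = 0.5, giving v = √(2×10×1.26/1.5) = 4.099 m/s.
Thin hoop: k = 1, giving v = √(2×10×1.26/2) = 3.55 m/s.
The smaller k wins: the uniform solid cylinder, at ≈ 4.10 m/s.

the uniform solid cylinder, at v ≈ 4.10 m/s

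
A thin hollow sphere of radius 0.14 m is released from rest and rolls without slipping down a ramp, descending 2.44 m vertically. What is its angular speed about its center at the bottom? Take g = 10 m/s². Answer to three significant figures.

ω ≈ 38.7 rad/s

With I = (2/3)MR², the ratio k = I/(MR²) is 2/3.
The rolling condition ω = v/R makes the rotational term ½I(v/R)² = ½kMv², so KE_total = ½(1+k)Mv² = (5/6)Mv².
Energy conservation Mgh = ½(1+k)Mv² gives v = √(2gh/(1+k)) = √(2 × 10 × 2.44 / 1.667) = 5.411 m/s.
The angular speed follows from ω = v/R = 5.411/0.14 ≈ 38.7 rad/s.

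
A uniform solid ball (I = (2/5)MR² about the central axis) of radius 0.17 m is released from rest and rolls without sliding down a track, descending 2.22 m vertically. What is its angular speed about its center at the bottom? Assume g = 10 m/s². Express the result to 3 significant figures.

ω ≈ 33.1 rad/s

With I = (2/5)MR², the ratio k = I/(MR²) is 0.4.
The rolling condition ω = v/R makes the rotational term ½I(v/R)² = ½kMv², so KE_total = ½(1+k)Mv² = (7/10)Mv².
Energy conservation Mgh = ½(1+k)Mv² gives v = √(2gh/(1+k)) = √(2 × 10 × 2.22 / 1.4) = 5.632 m/s.
The angular speed follows from ω = v/R = 5.632/0.17 ≈ 33.1 rad/s.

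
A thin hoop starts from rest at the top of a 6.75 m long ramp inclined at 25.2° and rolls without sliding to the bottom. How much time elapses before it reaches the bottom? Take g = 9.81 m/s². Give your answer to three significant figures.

With I = MR², the ratio k = I/(MR²) is 1.
Translational: Mg sinθ − f = Ma. Rotational about the CM: fR = Iα = kMRa, so f = kMa.
Hence a = g sinθ/(1+k) = 9.81×sin25.2°/2 = 2.088 m/s².
With constant a from rest, t = √(2L/a) = √(2·6.75/2.088) ≈ 2.54 s.

t ≈ 2.54 s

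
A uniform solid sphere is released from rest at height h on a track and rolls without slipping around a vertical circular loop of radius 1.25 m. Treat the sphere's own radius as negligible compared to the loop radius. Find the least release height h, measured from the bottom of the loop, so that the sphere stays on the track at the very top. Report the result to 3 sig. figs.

For this body I = (2/5)MR², i.e. k = I/(MR²) = 0.4.
At the top of the loop, the minimum-contact condition is Mg = Mv_top²/r, so v_top² = gr.
With ω = v/R, the kinetic energy at speed v is ½(1+k)Mv² = (7/10)Mv².
Energy conservation from release (height h) to the top (height 2r): Mgh = Mg(2r) + (7/10)M·gr.
Thus h_min = 2r + (1+k)r/2 = r(2 + 1.4/2) = 1.25 × 2.7 ≈ 3.38 m.

h_min ≈ 3.38 m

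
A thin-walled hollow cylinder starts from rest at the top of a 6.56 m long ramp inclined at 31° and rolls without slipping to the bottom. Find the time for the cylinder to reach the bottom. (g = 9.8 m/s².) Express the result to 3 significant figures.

For this body I = MR², i.e. k = I/(MR²) = 1.
Newton's second law down the slope: Mg sinθ − f = Ma. The torque equation fR = Iα (with α = a/R) gives f = kMa.
Hence a = g sinθ/(1+k) = 9.8×sin31°/2 = 2.524 m/s².
Starting from rest, L = ½at², so t = √(2L/a) = √(2×6.56/2.524) ≈ 2.28 s.

t ≈ 2.28 s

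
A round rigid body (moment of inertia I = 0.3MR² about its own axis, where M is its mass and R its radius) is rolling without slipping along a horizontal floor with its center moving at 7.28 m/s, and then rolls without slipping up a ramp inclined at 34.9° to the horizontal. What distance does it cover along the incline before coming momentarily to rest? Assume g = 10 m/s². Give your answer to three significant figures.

Here I = 0.3MR², so the shape factor k = I/(MR²) = 0.3.
Since it rolls without slipping, ω = v/R and KE = ½Mv² + ½Iω² = ½(1+k)Mv² = (13/20)Mv².
Setting this equal to Mgh gives the vertical rise h = (1+k)v₀²/(2g) = 1.3×7.28²/(2×10) = 3.445 m.
Along the incline, d = h/sinθ = 3.445/sin34.9° ≈ 6.02 m.

d ≈ 6.02 m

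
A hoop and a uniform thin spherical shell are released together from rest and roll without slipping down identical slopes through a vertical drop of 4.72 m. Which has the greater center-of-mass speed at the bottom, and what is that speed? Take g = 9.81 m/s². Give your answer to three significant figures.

the uniform thin spherical shell, at v ≈ 7.45 m/s

For rolling without slipping, Mgh = ½(1+k)Mv² where k = I/(MR²), so v = √(2gh/(1+k)).
Hoop: k = 1, giving v = √(2×9.81×4.72/2) = 6.805 m/s.
Uniform thin spherical shell: k = 2/3, giving v = √(2×9.81×4.72/1.667) = 7.454 m/s.
The smaller k wins: the uniform thin spherical shell, at ≈ 7.45 m/s.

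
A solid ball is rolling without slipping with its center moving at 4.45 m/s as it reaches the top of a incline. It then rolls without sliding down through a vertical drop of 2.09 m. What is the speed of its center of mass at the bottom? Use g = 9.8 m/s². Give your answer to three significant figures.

With I = (2/5)MR², the ratio k = I/(MR²) is 0.4.
Rolling without slipping gives ω = v/R, so the total kinetic energy is ½Mv² + ½Iω² = ½(1+k)Mv² = (7/10)Mv².
Energy conservation: (7/10)Mv₀² + Mgh = (7/10)Mv², so v² = v₀² + 2gh/(1+k).
v = √(4.45² + 2×9.8×2.09/1.4) = √49.06 ≈ 7.00 m/s.

v ≈ 7.00 m/s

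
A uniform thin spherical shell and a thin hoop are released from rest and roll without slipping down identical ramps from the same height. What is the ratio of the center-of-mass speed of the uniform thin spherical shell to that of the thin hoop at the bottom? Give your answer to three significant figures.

v_ratio ≈ 1.10

Each satisfies Mgh = ½(1+k)Mv² with k = I/(MR²), so v ∝ 1/√(1+k).
For the uniform thin spherical shell k = 2/3; for the thin hoop k = 1.
v₁/v₂ = √((1+k₂)/(1+k₁)) = √(2/1.667) ≈ 1.10.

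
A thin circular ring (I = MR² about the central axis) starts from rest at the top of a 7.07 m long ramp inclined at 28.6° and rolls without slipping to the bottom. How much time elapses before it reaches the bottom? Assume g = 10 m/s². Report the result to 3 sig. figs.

With I = MR², the ratio k = I/(MR²) is 1.
Along the incline Mg sinθ − f = Ma, and torque about the center fR = Iα = kMR²(a/R) gives f = kMa.
Hence a = g sinθ/(1+k) = 10×sin28.6°/2 = 2.393 m/s².
Starting from rest, L = ½at², so t = √(2L/a) = √(2×7.07/2.393) ≈ 2.43 s.

t ≈ 2.43 s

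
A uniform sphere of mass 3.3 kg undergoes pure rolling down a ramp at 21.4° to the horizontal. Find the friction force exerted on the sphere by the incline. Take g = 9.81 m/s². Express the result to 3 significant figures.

For this body I = (2/5)MR², i.e. k = I/(MR²) = 0.4.
Newton's second law down the slope: Mg sinθ − f = Ma. The torque equation fR = Iα (with α = a/R) gives f = kMa.
Combining, a = g sinθ/(1+k) and f = kMa = kMg sinθ/(1+k).
f = 0.4 × 3.3 × 9.81 × sin21.4° / 1.4 ≈ 3.37 N.

f ≈ 3.37 N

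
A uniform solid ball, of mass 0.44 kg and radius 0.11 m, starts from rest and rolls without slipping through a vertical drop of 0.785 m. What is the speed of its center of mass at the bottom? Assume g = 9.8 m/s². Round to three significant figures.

For this body I = (2/5)MR², i.e. k = I/(MR²) = 0.4.
The rolling condition ω = v/R makes the rotational term ½I(v/R)² = ½kMv², so KE_total = ½(1+k)Mv² = (7/10)Mv².
Setting Mgh = (7/10)Mv² gives v = √(2gh/(1+k)) = √(2·9.8·0.785/1.4) ≈ 3.32 m/s.

v ≈ 3.32 m/s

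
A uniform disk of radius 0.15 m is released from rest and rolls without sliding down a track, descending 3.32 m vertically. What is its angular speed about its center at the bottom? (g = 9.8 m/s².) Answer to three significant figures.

ω ≈ 43.9 rad/s

With I = (1/2)MR², the ratio k = I/(MR²) is 0.5.
Pure rolling means v = ωR; then KE = ½Mv² + ½I(v/R)² = ½(1+k)Mv² = (3/4)Mv².
Energy conservation Mgh = ½(1+k)Mv² gives v = √(2gh/(1+k)) = √(2 × 9.8 × 3.32 / 1.5) = 6.586 m/s.
The angular speed follows from ω = v/R = 6.586/0.15 ≈ 43.9 rad/s.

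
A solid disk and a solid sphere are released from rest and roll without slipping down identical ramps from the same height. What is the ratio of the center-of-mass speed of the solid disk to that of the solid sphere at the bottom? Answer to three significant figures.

v_ratio ≈ 0.966

Each satisfies Mgh = ½(1+k)Mv² with k = I/(MR²), so v ∝ 1/√(1+k).
For the solid disk k = 0.5; for the solid sphere k = 0.4.
v₁/v₂ = √((1+k₂)/(1+k₁)) = √(1.4/1.5) ≈ 0.966.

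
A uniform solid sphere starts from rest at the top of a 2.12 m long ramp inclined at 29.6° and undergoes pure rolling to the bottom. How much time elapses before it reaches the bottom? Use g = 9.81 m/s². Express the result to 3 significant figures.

The moment of inertia is (2/5)MR², giving k ≡ I/(MR²) = 0.4.
Along the incline Mg sinθ − f = Ma, and torque about the center fR = Iα = kMR²(a/R) gives f = kMa.
Hence a = g sinθ/(1+k) = 9.81×sin29.6°/1.4 = 3.461 m/s².
Starting from rest, L = ½at², so t = √(2L/a) = √(2×2.12/3.461) ≈ 1.11 s.

t ≈ 1.11 s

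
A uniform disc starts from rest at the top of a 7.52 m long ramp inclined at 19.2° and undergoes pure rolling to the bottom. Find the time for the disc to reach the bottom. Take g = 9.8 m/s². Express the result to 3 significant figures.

t ≈ 2.65 s

The moment of inertia is (1/2)MR², giving k ≡ I/(MR²) = 0.5.
Newton's second law down the slope: Mg sinθ − f = Ma. The torque equation fR = Iα (with α = a/R) gives f = kMa.
Hence a = g sinθ/(1+k) = 9.8×sin19.2°/1.5 = 2.149 m/s².
With constant a from rest, t = √(2L/a) = √(2·7.52/2.149) ≈ 2.65 s.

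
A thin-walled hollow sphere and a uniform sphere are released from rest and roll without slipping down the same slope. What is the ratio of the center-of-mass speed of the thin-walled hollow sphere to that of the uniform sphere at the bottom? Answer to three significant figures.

Each satisfies Mgh = ½(1+k)Mv² with k = I/(MR²), so v ∝ 1/√(1+k).
For the thin-walled hollow sphere k = 2/3; for the uniform sphere k = 0.4.
v₁/v₂ = √((1+k₂)/(1+k₁)) = √(1.4/1.667) ≈ 0.917.

v_ratio ≈ 0.917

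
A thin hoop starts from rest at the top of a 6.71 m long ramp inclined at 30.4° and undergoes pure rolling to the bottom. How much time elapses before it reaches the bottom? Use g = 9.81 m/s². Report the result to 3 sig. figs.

t ≈ 2.33 s

For this body I = MR², i.e. k = I/(MR²) = 1.
Translational: Mg sinθ − f = Ma. Rotational about the CM: fR = Iα = kMRa, so f = kMa.
Hence a = g sinθ/(1+k) = 9.81×sin30.4°/2 = 2.482 m/s².
With constant a from rest, t = √(2L/a) = √(2·6.71/2.482) ≈ 2.33 s.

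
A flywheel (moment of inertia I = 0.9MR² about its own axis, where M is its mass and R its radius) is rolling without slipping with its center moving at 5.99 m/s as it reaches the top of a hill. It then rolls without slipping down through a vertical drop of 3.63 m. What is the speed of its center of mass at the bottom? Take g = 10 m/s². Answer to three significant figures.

v ≈ 8.61 m/s

The moment of inertia is 0.9MR², giving k ≡ I/(MR²) = 0.9.
Since it rolls without slipping, ω = v/R and KE = ½Mv² + ½Iω² = ½(1+k)Mv² = (19/20)Mv².
Energy conservation: (19/20)Mv₀² + Mgh = (19/20)Mv², so v² = v₀² + 2gh/(1+k).
v = √(5.99² + 2×10×3.63/1.9) = √74.09 ≈ 8.61 m/s.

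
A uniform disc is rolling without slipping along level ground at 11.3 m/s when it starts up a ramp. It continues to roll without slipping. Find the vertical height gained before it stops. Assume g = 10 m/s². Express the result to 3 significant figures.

Here I = (1/2)MR², so the shape factor k = I/(MR²) = 0.5.
Pure rolling means v = ωR; then KE = ½Mv² + ½I(v/R)² = ½(1+k)Mv² = (3/4)Mv².
At the top the kinetic energy is zero, so (3/4)Mv₀² = Mgh.
Thus h = (1+k)v₀²/(2g) = 1.5 × 11.3² / (2 × 10) ≈ 9.58 m.

h ≈ 9.58 m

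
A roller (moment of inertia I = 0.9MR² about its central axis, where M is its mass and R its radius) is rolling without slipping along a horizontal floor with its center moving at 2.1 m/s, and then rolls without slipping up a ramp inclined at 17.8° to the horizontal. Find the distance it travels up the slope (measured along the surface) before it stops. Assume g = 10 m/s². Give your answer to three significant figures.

The moment of inertia is 0.9MR², giving k ≡ I/(MR²) = 0.9.
The rolling condition ω = v/R makes the rotational term ½I(v/R)² = ½kMv², so KE_total = ½(1+k)Mv² = (19/20)Mv².
Setting this equal to Mgh gives the vertical rise h = (1+k)v₀²/(2g) = 1.9×2.1²/(2×10) = 0.4189 m.
Along the incline, d = h/sinθ = 0.4189/sin17.8° ≈ 1.37 m.

d ≈ 1.37 m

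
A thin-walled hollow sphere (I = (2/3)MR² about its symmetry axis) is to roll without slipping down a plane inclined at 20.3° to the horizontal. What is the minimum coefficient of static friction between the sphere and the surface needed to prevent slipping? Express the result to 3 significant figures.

The moment of inertia is (2/3)MR², giving k ≡ I/(MR²) = 2/3.
Along the incline Mg sinθ − f = Ma, and torque about the center fR = Iα = kMR²(a/R) gives f = kMa.
These give a = g sinθ/(1+k) and the required friction f = kMg sinθ/(1+k).
With N = Mg cosθ, the no-slip condition f ≤ μN gives μ_min = f/N = k tanθ/(1+k).
μ_min = (2/3) × tan20.3° / 1.667 ≈ 0.148.

μ_min ≈ 0.148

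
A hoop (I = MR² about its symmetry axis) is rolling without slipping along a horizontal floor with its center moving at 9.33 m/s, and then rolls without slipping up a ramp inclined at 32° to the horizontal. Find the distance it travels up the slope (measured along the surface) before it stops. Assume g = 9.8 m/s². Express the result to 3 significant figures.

Here I = MR², so the shape factor k = I/(MR²) = 1.
Pure rolling means v = ωR; then KE = ½Mv² + ½I(v/R)² = ½(1+k)Mv² = Mv².
Setting this equal to Mgh gives the vertical rise h = (1+k)v₀²/(2g) = 2×9.33²/(2×9.8) = 8.883 m.
Along the incline, d = h/sinθ = 8.883/sin32° ≈ 16.8 m.

d ≈ 16.8 m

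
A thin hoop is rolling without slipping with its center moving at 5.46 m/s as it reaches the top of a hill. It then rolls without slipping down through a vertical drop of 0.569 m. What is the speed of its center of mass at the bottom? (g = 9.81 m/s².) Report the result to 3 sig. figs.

v ≈ 5.95 m/s

The moment of inertia is MR², giving k ≡ I/(MR²) = 1.
Pure rolling means v = ωR; then KE = ½Mv² + ½I(v/R)² = ½(1+k)Mv² = Mv².
Conserving energy between top and bottom: Mv² = Mv₀² + Mgh, hence v² = v₀² + 2gh/(1+k).
v = √(5.46² + 2×9.81×0.569/2) = √35.39 ≈ 5.95 m/s.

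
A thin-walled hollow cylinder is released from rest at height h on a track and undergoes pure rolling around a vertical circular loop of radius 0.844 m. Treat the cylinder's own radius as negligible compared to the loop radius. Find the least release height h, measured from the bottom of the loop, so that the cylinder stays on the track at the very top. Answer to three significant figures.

The moment of inertia is MR², giving k ≡ I/(MR²) = 1.
At the top, contact is just lost when gravity alone supplies the centripetal force: Mg = Mv_top²/r, i.e. v_top² = gr.
With ω = v/R, the kinetic energy at speed v is ½(1+k)Mv² = Mv².
Energy conservation from release (height h) to the top (height 2r): Mgh = Mg(2r) + M·gr.
Thus h_min = 2r + (1+k)r/2 = r(2 + 2/2) = 0.844 × 3 ≈ 2.53 m.

h_min ≈ 2.53 m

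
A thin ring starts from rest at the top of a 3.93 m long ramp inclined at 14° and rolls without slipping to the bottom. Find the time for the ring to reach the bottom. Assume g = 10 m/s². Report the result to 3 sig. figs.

t ≈ 2.55 s

Here I = MR², so the shape factor k = I/(MR²) = 1.
Newton's second law down the slope: Mg sinθ − f = Ma. The torque equation fR = Iα (with α = a/R) gives f = kMa.
Hence a = g sinθ/(1+k) = 10×sin14°/2 = 1.21 m/s².
Starting from rest, L = ½at², so t = √(2L/a) = √(2×3.93/1.21) ≈ 2.55 s.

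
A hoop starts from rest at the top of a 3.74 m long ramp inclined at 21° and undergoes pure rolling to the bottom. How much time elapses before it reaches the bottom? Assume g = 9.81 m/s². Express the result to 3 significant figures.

For this body I = MR², i.e. k = I/(MR²) = 1.
Along the incline Mg sinθ − f = Ma, and torque about the center fR = Iα = kMR²(a/R) gives f = kMa.
Hence a = g sinθ/(1+k) = 9.81×sin21°/2 = 1.758 m/s².
With constant a from rest, t = √(2L/a) = √(2·3.74/1.758) ≈ 2.06 s.

t ≈ 2.06 s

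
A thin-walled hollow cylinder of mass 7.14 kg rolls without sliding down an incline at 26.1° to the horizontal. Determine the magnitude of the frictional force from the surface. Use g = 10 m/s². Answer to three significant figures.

f ≈ 15.7 N

With I = MR², the ratio k = I/(MR²) is 1.
Newton's second law down the slope: Mg sinθ − f = Ma. The torque equation fR = Iα (with α = a/R) gives f = kMa.
Combining, a = g sinθ/(1+k) and f = kMa = kMg sinθ/(1+k).
f = 1 × 7.14 × 10 × sin26.1° / 2 ≈ 15.7 N.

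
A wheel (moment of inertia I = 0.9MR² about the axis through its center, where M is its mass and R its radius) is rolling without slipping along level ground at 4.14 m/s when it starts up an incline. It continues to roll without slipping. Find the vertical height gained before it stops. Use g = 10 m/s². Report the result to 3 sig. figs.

Here I = 0.9MR², so the shape factor k = I/(MR²) = 0.9.
Pure rolling means v = ωR; then KE = ½Mv² + ½I(v/R)² = ½(1+k)Mv² = (19/20)Mv².
At the top the kinetic energy is zero, so (19/20)Mv₀² = Mgh.
Thus h = (1+k)v₀²/(2g) = 1.9 × 4.14² / (2 × 10) ≈ 1.63 m.

h ≈ 1.63 m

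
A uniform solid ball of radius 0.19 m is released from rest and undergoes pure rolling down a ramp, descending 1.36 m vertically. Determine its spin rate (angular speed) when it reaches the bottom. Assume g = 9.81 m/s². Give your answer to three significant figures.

With I = (2/5)MR², the ratio k = I/(MR²) is 0.4.
Rolling without slipping gives ω = v/R, so the total kinetic energy is ½Mv² + ½Iω² = ½(1+k)Mv² = (7/10)Mv².
Energy conservation Mgh = ½(1+k)Mv² gives v = √(2gh/(1+k)) = √(2 × 9.81 × 1.36 / 1.4) = 4.366 m/s.
Then ω = v/R = 4.366 / 0.19 ≈ 23.0 rad/s.

ω ≈ 23.0 rad/s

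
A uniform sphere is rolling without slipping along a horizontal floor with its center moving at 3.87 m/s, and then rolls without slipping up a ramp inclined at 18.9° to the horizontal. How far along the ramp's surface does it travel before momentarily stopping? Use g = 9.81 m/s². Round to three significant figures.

Here I = (2/5)MR², so the shape factor k = I/(MR²) = 0.4.
The rolling condition ω = v/R makes the rotational term ½I(v/R)² = ½kMv², so KE_total = ½(1+k)Mv² = (7/10)Mv².
Setting this equal to Mgh gives the vertical rise h = (1+k)v₀²/(2g) = 1.4×3.87²/(2×9.81) = 1.069 m.
The distance along the slope is d = h/sinθ = 1.069/sin18.9° ≈ 3.30 m.

d ≈ 3.30 m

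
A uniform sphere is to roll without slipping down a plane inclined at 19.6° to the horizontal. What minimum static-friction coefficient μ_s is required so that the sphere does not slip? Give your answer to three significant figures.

Here I = (2/5)MR², so the shape factor k = I/(MR²) = 0.4.
Newton's second law down the slope: Mg sinθ − f = Ma. The torque equation fR = Iα (with α = a/R) gives f = kMa.
These give a = g sinθ/(1+k) and the required friction f = kMg sinθ/(1+k).
The normal force is N = Mg cosθ, so μ_min = f/N = k tanθ/(1+k).
μ_min = 0.4 × tan19.6° / 1.4 ≈ 0.102.

μ_min ≈ 0.102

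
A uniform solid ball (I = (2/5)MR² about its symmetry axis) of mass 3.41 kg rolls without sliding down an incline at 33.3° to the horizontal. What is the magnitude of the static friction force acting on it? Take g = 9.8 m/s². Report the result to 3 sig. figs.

With I = (2/5)MR², the ratio k = I/(MR²) is 0.4.
Along the incline Mg sinθ − f = Ma, and torque about the center fR = Iα = kMR²(a/R) gives f = kMa.
Combining, a = g sinθ/(1+k) and f = kMa = kMg sinθ/(1+k).
f = 0.4 × 3.41 × 9.8 × sin33.3° / 1.4 ≈ 5.24 N.

f ≈ 5.24 N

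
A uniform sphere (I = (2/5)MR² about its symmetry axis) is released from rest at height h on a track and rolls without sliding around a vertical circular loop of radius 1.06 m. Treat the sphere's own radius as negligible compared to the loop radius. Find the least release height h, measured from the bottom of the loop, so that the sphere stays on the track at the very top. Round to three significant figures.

h_min ≈ 2.86 m

Here I = (2/5)MR², so the shape factor k = I/(MR²) = 0.4.
At the top, contact is just lost when gravity alone supplies the centripetal force: Mg = Mv_top²/r, i.e. v_top² = gr.
With ω = v/R, the kinetic energy at speed v is ½(1+k)Mv² = (7/10)Mv².
Energy conservation from release (height h) to the top (height 2r): Mgh = Mg(2r) + (7/10)M·gr.
Thus h_min = 2r + (1+k)r/2 = r(2 + 1.4/2) = 1.06 × 2.7 ≈ 2.86 m.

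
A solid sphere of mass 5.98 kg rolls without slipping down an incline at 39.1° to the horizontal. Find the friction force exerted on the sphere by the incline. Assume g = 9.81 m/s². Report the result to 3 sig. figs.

f ≈ 10.6 N

The moment of inertia is (2/5)MR², giving k ≡ I/(MR²) = 0.4.
Translational: Mg sinθ − f = Ma. Rotational about the CM: fR = Iα = kMRa, so f = kMa.
Combining, a = g sinθ/(1+k) and f = kMa = kMg sinθ/(1+k).
f = 0.4 × 5.98 × 9.81 × sin39.1° / 1.4 ≈ 10.6 N.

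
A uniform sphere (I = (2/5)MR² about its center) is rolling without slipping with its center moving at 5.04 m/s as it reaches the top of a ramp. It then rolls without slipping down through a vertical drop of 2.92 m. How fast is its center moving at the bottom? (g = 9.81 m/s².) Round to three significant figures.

For this body I = (2/5)MR², i.e. k = I/(MR²) = 0.4.
Pure rolling means v = ωR; then KE = ½Mv² + ½I(v/R)² = ½(1+k)Mv² = (7/10)Mv².
Energy conservation: (7/10)Mv₀² + Mgh = (7/10)Mv², so v² = v₀² + 2gh/(1+k).
v = √(5.04² + 2×9.81×2.92/1.4) = √66.32 ≈ 8.14 m/s.

v ≈ 8.14 m/s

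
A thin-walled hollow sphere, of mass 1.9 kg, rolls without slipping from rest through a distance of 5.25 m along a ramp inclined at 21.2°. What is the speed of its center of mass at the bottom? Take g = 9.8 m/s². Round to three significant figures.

For this body I = (2/3)MR², i.e. k = I/(MR²) = 2/3.
Since it rolls without slipping, ω = v/R and KE = ½Mv² + ½Iω² = ½(1+k)Mv² = (5/6)Mv².
The vertical drop is h = L sinθ = 5.25 × sin21.2° = 1.899 m.
Setting Mgh = (5/6)Mv² gives v = √(2gh/(1+k)) = √(2·9.8·1.899/1.667) ≈ 4.73 m/s.

v ≈ 4.73 m/s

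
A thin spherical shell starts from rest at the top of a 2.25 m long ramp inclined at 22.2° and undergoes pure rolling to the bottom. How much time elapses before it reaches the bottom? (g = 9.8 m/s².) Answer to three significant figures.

t ≈ 1.42 s

With I = (2/3)MR², the ratio k = I/(MR²) is 2/3.
Along the incline Mg sinθ − f = Ma, and torque about the center fR = Iα = kMR²(a/R) gives f = kMa.
Hence a = g sinθ/(1+k) = 9.8×sin22.2°/1.667 = 2.222 m/s².
Starting from rest, L = ½at², so t = √(2L/a) = √(2×2.25/2.222) ≈ 1.42 s.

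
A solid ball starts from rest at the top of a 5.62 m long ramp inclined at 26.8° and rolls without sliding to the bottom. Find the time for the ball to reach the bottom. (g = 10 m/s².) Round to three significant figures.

t ≈ 1.87 s

Here I = (2/5)MR², so the shape factor k = I/(MR²) = 0.4.
Translational: Mg sinθ − f = Ma. Rotational about the CM: fR = Iα = kMRa, so f = kMa.
Hence a = g sinθ/(1+k) = 10×sin26.8°/1.4 = 3.221 m/s².
Starting from rest, L = ½at², so t = √(2L/a) = √(2×5.62/3.221) ≈ 1.87 s.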